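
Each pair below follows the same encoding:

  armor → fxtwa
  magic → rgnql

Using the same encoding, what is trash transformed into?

In armor: a→f is +5, r→x is +6, m→t is +7, o→w is +8 — the shift increases by 1 each position. The shift increases by 1 at each position, starting from +5: 5, 6, 7, ….
Applying it to trash: t+5=y, r+6=x, a+7=h, s+8=a, h+9=q.

yxhaq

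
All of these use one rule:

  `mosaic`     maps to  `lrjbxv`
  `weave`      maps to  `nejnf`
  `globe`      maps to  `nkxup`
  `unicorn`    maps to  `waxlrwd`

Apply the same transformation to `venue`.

ndwne

The output letters match the input read backwards, each shifted +9: mosaic reversed is ciasom. The word is reversed, then every letter is shifted forward by 9.
On venue: reverse → eunev; then shift: e+9=n, u+9=d, n+9=w, e+9=n, v+9=e.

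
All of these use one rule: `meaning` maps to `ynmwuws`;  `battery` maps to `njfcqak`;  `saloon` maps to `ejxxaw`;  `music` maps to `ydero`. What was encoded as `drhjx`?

rival

A repeating key of period 2 is used — shifts +12, +9 over and over.
Decoding drhjx: d−12=r, r−9=i, h−12=v, j−9=a, x−12=l.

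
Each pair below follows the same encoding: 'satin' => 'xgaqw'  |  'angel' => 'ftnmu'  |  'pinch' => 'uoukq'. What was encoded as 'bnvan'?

whose

In satin: s→x is +5, a→g is +6, t→a is +7, i→q is +8 — the shift increases by 1 each position. The shift increases by 1 at each position, starting from +5: 5, 6, 7, ….
Undoing it on bnvan: b−5=w, n−6=h, v−7=o, a−8=s, n−9=e.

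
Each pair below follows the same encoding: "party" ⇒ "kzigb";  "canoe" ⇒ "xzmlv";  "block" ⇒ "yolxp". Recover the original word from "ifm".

Each pair mirrors across the alphabet (p↔k, a↔z, r↔i): positions sum to 25. Letters are reflected about the middle of the alphabet (position → 25−position): Atbash.
Decoding ifm: i↔r, f↔u, m↔n.

run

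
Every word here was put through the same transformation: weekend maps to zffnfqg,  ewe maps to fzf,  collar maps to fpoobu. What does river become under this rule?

The shift depends on letter class: consonant w→z is +3, but vowel e→f is +1. Vowels shift forward by 1 and consonants shift forward by 3.
For river: r(cons)+3=u, i(vowel)+1=j, v(cons)+3=y, e(vowel)+1=f, r(cons)+3=u.

ujyfu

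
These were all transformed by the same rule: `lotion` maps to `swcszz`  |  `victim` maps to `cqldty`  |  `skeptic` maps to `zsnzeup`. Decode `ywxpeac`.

rooftop

In lotion: l→s is +7, o→w is +8, t→c is +9, i→s is +10 — the shift increases by 1 each position. Each letter shifts forward by (position + 7), i.e. 7, 8, 9, … — the shift grows by one for each successive letter.
Decoding ywxpeac: y−7=r, w−8=o, x−9=o, p−10=f, e−11=t, a−12=o, c−13=p.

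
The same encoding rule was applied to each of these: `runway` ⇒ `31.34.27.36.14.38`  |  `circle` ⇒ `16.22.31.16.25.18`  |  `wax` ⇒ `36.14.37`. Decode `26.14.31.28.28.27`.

r is letter #18 and maps to 31: an offset of 13. Each letter is replaced by its alphabet position (a=1..z=26) + 13.
Reversing it on 26.14.31.28.28.27: 26→(26−13)÷1=13=m, 14→(14−13)÷1=1=a, 31→(31−13)÷1=18=r, 28→(28−13)÷1=15=o, 28→(28−13)÷1=15=o, 27→(27−13)÷1=14=n.

maroon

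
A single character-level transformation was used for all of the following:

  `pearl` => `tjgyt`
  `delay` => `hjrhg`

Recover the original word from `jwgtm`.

In pearl: p→t is +4, e→j is +5, a→g is +6, r→y is +7 — the shift increases by 1 each position. Each letter shifts forward by (position + 4), i.e. 4, 5, 6, … — the shift grows by one for each successive letter.
Reversing it on jwgtm: j−4=f, w−5=r, g−6=a, t−7=m, m−8=e.

frame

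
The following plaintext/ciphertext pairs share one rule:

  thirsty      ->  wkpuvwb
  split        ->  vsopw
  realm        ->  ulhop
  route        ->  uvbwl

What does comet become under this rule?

The shift depends on letter class: consonant t→w is +3, but vowel i→p is +7. Vowels shift forward by 7 and consonants shift forward by 3.
Applying it to comet: c(cons)+3=f, o(vowel)+7=v, m(cons)+3=p, e(vowel)+7=l, t(cons)+3=w.

fvplw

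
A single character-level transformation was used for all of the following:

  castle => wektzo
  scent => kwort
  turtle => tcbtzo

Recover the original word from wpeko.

chase

c(2)→w(22) and a(0)→e(4) fit y≡9x+4 (mod 26); the inverse of 9 mod 26 is 3. Each letter's alphabet position (a=0..z=25) is mapped through 9·x+4 mod 26 — an affine cipher.
Decoding wpeko: w(22)→3·(22−4)≡2=c; p(15)→3·(15−4)≡7=h; e(4)→3·(4−4)≡0=a; k(10)→3·(10−4)≡18=s; o(14)→3·(14−4)≡4=e (all mod 26).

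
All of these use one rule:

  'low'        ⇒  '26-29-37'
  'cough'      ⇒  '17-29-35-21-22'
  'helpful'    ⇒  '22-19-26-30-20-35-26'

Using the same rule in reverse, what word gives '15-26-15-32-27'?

l is letter #12 and maps to 26: an offset of 14. The number is (letter's place in the alphabet, a=1) + 14.
Undoing it on 15-26-15-32-27: 15→(15−14)÷1=1=a, 26→(26−14)÷1=12=l, 15→(15−14)÷1=1=a, 32→(32−14)÷1=18=r, 27→(27−14)÷1=13=m.

alarm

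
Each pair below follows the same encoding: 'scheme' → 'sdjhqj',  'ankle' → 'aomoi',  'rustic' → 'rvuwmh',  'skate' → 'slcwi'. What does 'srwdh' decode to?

Each letter shifts forward by its position index (0, 1, 2, …) — the shift grows by one for each successive letter.
Reversing it on srwdh: s−0=s, r−1=q, w−2=u, d−3=a, h−4=d.

squad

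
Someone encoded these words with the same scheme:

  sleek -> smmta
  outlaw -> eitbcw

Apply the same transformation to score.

The output letters match the input read backwards, each shifted +8: sleek reversed is keels. Read the word backwards and shift each letter +8.
For score: reverse → erocs; then shift: e+8=m, r+8=z, o+8=w, c+8=k, s+8=a.

mzwka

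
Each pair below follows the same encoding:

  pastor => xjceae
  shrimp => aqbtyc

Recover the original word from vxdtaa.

In pastor: p→x is +8, a→j is +9, s→c is +10, t→e is +11 — the shift increases by 1 each position. Each letter shifts forward by (position + 8), i.e. 8, 9, 10, … — the shift grows by one for each successive letter.
Reversing it on vxdtaa: v−8=n, x−9=o, d−10=t, t−11=i, a−12=o, a−13=n.

notion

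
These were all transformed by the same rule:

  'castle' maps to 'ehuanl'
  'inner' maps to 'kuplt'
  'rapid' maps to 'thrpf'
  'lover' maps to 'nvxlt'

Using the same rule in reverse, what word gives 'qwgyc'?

Shifts by position in castle: pos 0: c→e (+2), pos 1: a→h (+7), pos 2: s→u (+2), pos 3: t→a (+7) — repeating every 2. It's a Vigenère-style cipher with numeric key [2,7]: position i shifts by key[i mod 2].
Reversing it on qwgyc: q−2=o, w−7=p, g−2=e, y−7=r, c−2=a.

opera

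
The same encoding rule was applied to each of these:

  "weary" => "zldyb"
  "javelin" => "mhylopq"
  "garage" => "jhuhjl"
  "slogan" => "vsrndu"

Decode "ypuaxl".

Shifts by position in weary: pos 0: w→z (+3), pos 1: e→l (+7), pos 2: a→d (+3), pos 3: r→y (+7) — repeating every 2. A repeating key of period 2 is used — shifts +3, +7 over and over.
Decoding ypuaxl: y−3=v, p−7=i, u−3=r, a−7=t, x−3=u, l−7=e.

virtue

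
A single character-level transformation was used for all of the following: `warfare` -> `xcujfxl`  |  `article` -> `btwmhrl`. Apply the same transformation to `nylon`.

oaoss

In warfare: w→x is +1, a→c is +2, r→u is +3, f→j is +4 — the shift increases by 1 each position. Each letter shifts forward by (position + 1), i.e. 1, 2, 3, … — the shift grows by one for each successive letter.
For nylon: n+1=o, y+2=a, l+3=o, o+4=s, n+5=s.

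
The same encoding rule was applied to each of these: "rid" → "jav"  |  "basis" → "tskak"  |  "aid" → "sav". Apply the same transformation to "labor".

dstgj

Compare letters: r→j is +18, i→a is +18, d→v is +18 — a constant shift. It's a constant shift of +18 (ROT18).
Applying it to labor: l+18=d, a+18=s, b+18=t, o+18=g, r+18=j.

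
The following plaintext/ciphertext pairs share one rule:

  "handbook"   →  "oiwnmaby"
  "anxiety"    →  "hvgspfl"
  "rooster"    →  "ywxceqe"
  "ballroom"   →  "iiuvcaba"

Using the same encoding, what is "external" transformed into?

lfcocznz

In handbook: h→o is +7, a→i is +8, n→w is +9, d→n is +10 — the shift increases by 1 each position. Letter i (0-indexed) is shifted by i+7, so successive shifts are 7, 8, 9, ….
On external: e+7=l, x+8=f, t+9=c, e+10=o, r+11=c, n+12=z, a+13=n, l+14=z.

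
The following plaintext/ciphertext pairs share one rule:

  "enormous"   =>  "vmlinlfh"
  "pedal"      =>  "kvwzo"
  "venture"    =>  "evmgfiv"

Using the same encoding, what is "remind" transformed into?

Each pair mirrors across the alphabet (e↔v, n↔m, o↔l): positions sum to 25. Each letter is replaced by its mirror in the alphabet: a↔z, b↔y, c↔x, and so on (the Atbash cipher).
Applying it to remind: r↔i, e↔v, m↔n, i↔r, n↔m, d↔w.

ivnrmw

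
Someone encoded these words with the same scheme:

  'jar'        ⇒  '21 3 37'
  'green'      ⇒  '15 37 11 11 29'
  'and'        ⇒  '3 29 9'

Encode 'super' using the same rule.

j(#10)→21 and a(#1)→3: differences scale by 2, so n = 2·pos + 1. Each letter becomes 2×(its alphabet position, a=1..z=26) + 1.
Applying it to super: s=19→39, u=21→43, p=16→33, e=5→11, r=18→37.

39 43 33 11 37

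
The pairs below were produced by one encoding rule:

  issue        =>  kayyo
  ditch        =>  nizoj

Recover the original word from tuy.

The output letters match the input read backwards, each shifted +6: issue reversed is eussi. Read the word backwards and shift each letter +6.
Undoing it on tuy: shift back: t−6=n, u−6=o, y−6=s → nos; then reverse → son.

son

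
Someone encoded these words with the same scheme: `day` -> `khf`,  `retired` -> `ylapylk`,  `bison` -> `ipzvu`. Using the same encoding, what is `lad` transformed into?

Compare letters: d→k is +7, a→h is +7, y→f is +7 — a constant shift. It's a constant shift of +7 (ROT7).
Applying it to lad: l+7=s, a+7=h, d+7=k.

shk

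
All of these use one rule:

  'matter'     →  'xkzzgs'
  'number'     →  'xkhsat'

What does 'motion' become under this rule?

tuozus

Read the word backwards and shift each letter +6.
Applying it to motion: reverse → noitom; then shift: n+6=t, o+6=u, i+6=o, t+6=z, o+6=u, m+6=s.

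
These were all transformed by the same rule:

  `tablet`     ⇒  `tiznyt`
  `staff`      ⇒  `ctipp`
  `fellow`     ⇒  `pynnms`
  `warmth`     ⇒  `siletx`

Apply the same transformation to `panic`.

divoq

Treating letters as 0–25, the rule is x ↦ 17x + 8 (mod 26).
On panic: p(15)→17·15+8≡3=d; a(0)→17·0+8≡8=i; n(13)→17·13+8≡21=v; i(8)→17·8+8≡14=o; c(2)→17·2+8≡16=q (all mod 26).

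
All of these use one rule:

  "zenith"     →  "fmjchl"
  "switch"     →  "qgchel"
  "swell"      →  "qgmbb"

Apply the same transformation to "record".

z(25)→f(5) and e(4)→m(12) fit y≡17x+22 (mod 26); the inverse of 17 mod 26 is 23. Each letter's alphabet position (a=0..z=25) is mapped through 17·x+22 mod 26 — an affine cipher.
Applying it to record: r(17)→17·17+22≡25=z; e(4)→17·4+22≡12=m; c(2)→17·2+22≡4=e; o(14)→17·14+22≡0=a; r(17)→17·17+22≡25=z; d(3)→17·3+22≡21=v (all mod 26).

zmeazv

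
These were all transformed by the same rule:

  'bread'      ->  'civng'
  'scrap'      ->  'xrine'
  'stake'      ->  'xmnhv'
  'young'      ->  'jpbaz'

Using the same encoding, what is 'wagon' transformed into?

fnzpa

Each letter's alphabet position (a=0..z=25) is mapped through 15·x+13 mod 26 — an affine cipher.
On wagon: w(22)→15·22+13≡5=f; a(0)→15·0+13≡13=n; g(6)→15·6+13≡25=z; o(14)→15·14+13≡15=p; n(13)→15·13+13≡0=a (all mod 26).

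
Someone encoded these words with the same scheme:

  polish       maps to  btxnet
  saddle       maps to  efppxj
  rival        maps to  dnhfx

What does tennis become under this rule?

The rule splits by letter class: vowels +5, consonants +12.
Applying it to tennis: t(cons)+12=f, e(vowel)+5=j, n(cons)+12=z, n(cons)+12=z, i(vowel)+5=n, s(cons)+12=e.

fjzzne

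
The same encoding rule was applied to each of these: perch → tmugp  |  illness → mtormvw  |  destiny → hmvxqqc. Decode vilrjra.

rainbow

Shifts by position in perch: pos 0: p→t (+4), pos 1: e→m (+8), pos 2: r→u (+3), pos 3: c→g (+4), pos 4: h→p (+8) — repeating every 3. It's a Vigenère-style cipher with numeric key [4,8,3]: position i shifts by key[i mod 3].
Reversing it on vilrjra: v−4=r, i−8=a, l−3=i, r−4=n, j−8=b, r−3=o, a−4=w.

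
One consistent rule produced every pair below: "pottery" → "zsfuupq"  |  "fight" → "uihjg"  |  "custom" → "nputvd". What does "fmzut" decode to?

Two steps: reverse the string, then apply a Caesar shift of +1.
Reversing it on fmzut: shift back: f−1=e, m−1=l, z−1=y, u−1=t, t−1=s → elyts; then reverse → style.

style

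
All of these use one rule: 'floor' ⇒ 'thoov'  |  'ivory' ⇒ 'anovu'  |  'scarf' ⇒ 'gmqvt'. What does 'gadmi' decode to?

since

f(5)→t(19) and l(11)→h(7) fit y≡11x+16 (mod 26); the inverse of 11 mod 26 is 19. Each letter's alphabet position (a=0..z=25) is mapped through 11·x+16 mod 26 — an affine cipher.
Reversing it on gadmi: g(6)→19·(6−16)≡18=s; a(0)→19·(0−16)≡8=i; d(3)→19·(3−16)≡13=n; m(12)→19·(12−16)≡2=c; i(8)→19·(8−16)≡4=e (all mod 26).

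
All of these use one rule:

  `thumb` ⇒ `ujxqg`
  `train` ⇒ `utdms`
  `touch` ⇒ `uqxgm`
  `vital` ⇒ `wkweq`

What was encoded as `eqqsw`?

donor

In thumb: t→u is +1, h→j is +2, u→x is +3, m→q is +4 — the shift increases by 1 each position. Each letter shifts forward by (position + 1), i.e. 1, 2, 3, … — the shift grows by one for each successive letter.
Reversing it on eqqsw: e−1=d, q−2=o, q−3=n, s−4=o, w−5=r.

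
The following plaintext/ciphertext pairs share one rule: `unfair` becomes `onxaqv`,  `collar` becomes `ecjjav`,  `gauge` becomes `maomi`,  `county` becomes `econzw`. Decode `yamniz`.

magnet

u(20)→o(14) and n(13)→n(13) fit y≡15x+0 (mod 26); the inverse of 15 mod 26 is 7. Each letter's alphabet position (a=0..z=25) is mapped through 15·x+0 mod 26 — an affine cipher.
Undoing it on yamniz: y(24)→7·(24−0)≡12=m; a(0)→7·(0−0)≡0=a; m(12)→7·(12−0)≡6=g; n(13)→7·(13−0)≡13=n; i(8)→7·(8−0)≡4=e; z(25)→7·(25−0)≡19=t (all mod 26).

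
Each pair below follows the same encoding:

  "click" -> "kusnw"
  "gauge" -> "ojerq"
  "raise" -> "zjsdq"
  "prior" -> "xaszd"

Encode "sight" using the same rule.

arqsf

In click: c→k is +8, l→u is +9, i→s is +10, c→n is +11 — the shift increases by 1 each position. Letter i (0-indexed) is shifted by i+8, so successive shifts are 8, 9, 10, ….
On sight: s+8=a, i+9=r, g+10=q, h+11=s, t+12=f.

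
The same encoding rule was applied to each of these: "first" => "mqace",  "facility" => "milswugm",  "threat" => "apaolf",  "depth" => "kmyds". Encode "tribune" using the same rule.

In first: f→m is +7, i→q is +8, r→a is +9, s→c is +10 — the shift increases by 1 each position. The shift increases by 1 at each position, starting from +7: 7, 8, 9, ….
On tribune: t+7=a, r+8=z, i+9=r, b+10=l, u+11=f, n+12=z, e+13=r.

azrlfzr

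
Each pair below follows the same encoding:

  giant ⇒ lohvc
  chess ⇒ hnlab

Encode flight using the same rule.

The shift increases by 1 at each position, starting from +5: 5, 6, 7, ….
On flight: f+5=k, l+6=r, i+7=p, g+8=o, h+9=q, t+10=d.

krpoqd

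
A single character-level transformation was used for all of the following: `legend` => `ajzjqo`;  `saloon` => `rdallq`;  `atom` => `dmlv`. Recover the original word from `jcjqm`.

event

This is an affine cipher: with a=0,…,z=25, each position x becomes (21x+3) mod 26.
Reversing it on jcjqm: j(9)→5·(9−3)≡4=e; c(2)→5·(2−3)≡21=v; j(9)→5·(9−3)≡4=e; q(16)→5·(16−3)≡13=n; m(12)→5·(12−3)≡19=t (all mod 26).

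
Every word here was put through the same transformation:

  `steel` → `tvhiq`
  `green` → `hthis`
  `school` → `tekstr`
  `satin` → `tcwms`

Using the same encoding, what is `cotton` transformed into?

dqwxtt

In steel: s→t is +1, t→v is +2, e→h is +3, e→i is +4 — the shift increases by 1 each position. The shift increases by 1 at each position, starting from +1: 1, 2, 3, ….
For cotton: c+1=d, o+2=q, t+3=w, t+4=x, o+5=t, n+6=t.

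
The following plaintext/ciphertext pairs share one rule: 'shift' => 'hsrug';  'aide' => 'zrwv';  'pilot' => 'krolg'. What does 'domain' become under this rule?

Each pair mirrors across the alphabet (s↔h, h↔s, i↔r): positions sum to 25. Each letter is replaced by its mirror in the alphabet: a↔z, b↔y, c↔x, and so on (the Atbash cipher).
Applying it to domain: d↔w, o↔l, m↔n, a↔z, i↔r, n↔m.

wlnzrm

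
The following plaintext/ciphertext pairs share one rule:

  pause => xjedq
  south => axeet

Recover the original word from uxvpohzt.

molecule

The shift increases by 1 at each position, starting from +8: 8, 9, 10, ….
Undoing it on uxvpohzt: u−8=m, x−9=o, v−10=l, p−11=e, o−12=c, h−13=u, z−14=l, t−15=e.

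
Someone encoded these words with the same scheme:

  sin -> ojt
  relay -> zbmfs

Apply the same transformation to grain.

The word is reversed, then every letter is shifted forward by 1.
Applying it to grain: reverse → niarg; then shift: n+1=o, i+1=j, a+1=b, r+1=s, g+1=h.

ojbsh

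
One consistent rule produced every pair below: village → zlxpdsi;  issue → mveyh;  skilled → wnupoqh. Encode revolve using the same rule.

vhhsohi

The shifts repeat in a cycle of length 3: positions 0,1,… shift by +4, +3, +12, then the pattern repeats.
For revolve: r+4=v, e+3=h, v+12=h, o+4=s, l+3=o, v+12=h, e+4=i.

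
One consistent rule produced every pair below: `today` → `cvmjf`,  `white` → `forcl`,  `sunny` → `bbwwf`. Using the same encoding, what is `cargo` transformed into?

lhapv

Shifts by position in today: pos 0: t→c (+9), pos 1: o→v (+7), pos 2: d→m (+9), pos 3: a→j (+9), pos 4: y→f (+7) — repeating every 3. It's a Vigenère-style cipher with numeric key [9,7,9]: position i shifts by key[i mod 3].
For cargo: c+9=l, a+7=h, r+9=a, g+9=p, o+7=v.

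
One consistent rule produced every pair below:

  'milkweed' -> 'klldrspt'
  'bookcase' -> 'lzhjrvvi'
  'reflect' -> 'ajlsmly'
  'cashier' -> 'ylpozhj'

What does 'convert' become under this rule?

aylcuvj

The output letters match the input read backwards, each shifted +7: milkweed reversed is deewklim. Two steps: reverse the string, then apply a Caesar shift of +7.
For convert: reverse → trevnoc; then shift: t+7=a, r+7=y, e+7=l, v+7=c, n+7=u, o+7=v, c+7=j.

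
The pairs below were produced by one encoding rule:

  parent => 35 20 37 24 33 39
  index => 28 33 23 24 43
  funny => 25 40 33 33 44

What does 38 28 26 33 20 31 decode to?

Each letter is replaced by its alphabet position (a=1..z=26) + 19.
Undoing it on 38 28 26 33 20 31: 38→(38−19)÷1=19=s, 28→(28−19)÷1=9=i, 26→(26−19)÷1=7=g, 33→(33−19)÷1=14=n, 20→(20−19)÷1=1=a, 31→(31−19)÷1=12=l.

signal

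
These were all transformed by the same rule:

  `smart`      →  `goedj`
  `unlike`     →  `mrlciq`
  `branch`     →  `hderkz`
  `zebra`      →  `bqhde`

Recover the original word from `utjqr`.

often

s(18)→g(6) and m(12)→o(14) fit y≡3x+4 (mod 26); the inverse of 3 mod 26 is 9. This is an affine cipher: with a=0,…,z=25, each position x becomes (3x+4) mod 26.
Undoing it on utjqr: u(20)→9·(20−4)≡14=o; t(19)→9·(19−4)≡5=f; j(9)→9·(9−4)≡19=t; q(16)→9·(16−4)≡4=e; r(17)→9·(17−4)≡13=n (all mod 26).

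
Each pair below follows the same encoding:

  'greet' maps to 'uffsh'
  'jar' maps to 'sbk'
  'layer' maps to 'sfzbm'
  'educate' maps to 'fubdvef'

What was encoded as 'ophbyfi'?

The output letters match the input read backwards, each shifted +1: greet reversed is teerg. Read the word backwards and shift each letter +1.
Decoding ophbyfi: shift back: o−1=n, p−1=o, h−1=g, b−1=a, y−1=x, f−1=e, i−1=h → nogaxeh; then reverse → hexagon.

hexagon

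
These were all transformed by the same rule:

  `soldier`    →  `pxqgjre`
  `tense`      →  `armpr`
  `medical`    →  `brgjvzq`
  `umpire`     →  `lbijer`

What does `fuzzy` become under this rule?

Treating letters as 0–25, the rule is x ↦ 11x + 25 (mod 26).
Applying it to fuzzy: f(5)→11·5+25≡2=c; u(20)→11·20+25≡11=l; z(25)→11·25+25≡14=o; z(25)→11·25+25≡14=o; y(24)→11·24+25≡3=d (all mod 26).

clood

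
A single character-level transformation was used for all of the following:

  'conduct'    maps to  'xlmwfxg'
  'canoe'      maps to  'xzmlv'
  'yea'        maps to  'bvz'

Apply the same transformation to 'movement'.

nlevnvmg

This is the alphabet-reversal cipher (Atbash): a becomes z, b becomes y, etc.
Applying it to movement: m↔n, o↔l, v↔e, e↔v, m↔n, e↔v, n↔m, t↔g.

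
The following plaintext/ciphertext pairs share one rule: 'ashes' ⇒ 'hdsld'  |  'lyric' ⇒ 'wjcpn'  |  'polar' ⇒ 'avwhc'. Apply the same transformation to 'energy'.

The shift depends on letter class: consonant s→d is +11, but vowel a→h is +7. Two shifts are in play — +7 for a/e/i/o/u, +11 for every other letter.
On energy: e(vowel)+7=l, n(cons)+11=y, e(vowel)+7=l, r(cons)+11=c, g(cons)+11=r, y(cons)+11=j.

lylcrj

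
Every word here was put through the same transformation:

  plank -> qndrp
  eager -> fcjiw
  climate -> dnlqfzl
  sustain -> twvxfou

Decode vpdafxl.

Letter i (0-indexed) is shifted by i+1, so successive shifts are 1, 2, 3, ….
Decoding vpdafxl: v−1=u, p−2=n, d−3=a, a−4=w, f−5=a, x−6=r, l−7=e.

unaware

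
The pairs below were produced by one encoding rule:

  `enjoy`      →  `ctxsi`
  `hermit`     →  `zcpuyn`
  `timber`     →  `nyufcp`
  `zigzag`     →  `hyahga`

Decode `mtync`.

e(4)→c(2) and n(13)→t(19) fit y≡25x+6 (mod 26); the inverse of 25 mod 26 is 25. Treating letters as 0–25, the rule is x ↦ 25x + 6 (mod 26).
Decoding mtync: m(12)→25·(12−6)≡20=u; t(19)→25·(19−6)≡13=n; y(24)→25·(24−6)≡8=i; n(13)→25·(13−6)≡19=t; c(2)→25·(2−6)≡4=e (all mod 26).

unite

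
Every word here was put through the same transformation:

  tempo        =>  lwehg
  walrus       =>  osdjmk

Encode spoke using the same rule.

khgcw

Compare letters: t→l is +18, e→w is +18, m→e is +18 — a constant shift. Each letter is shifted forward by 18 in the alphabet (a Caesar shift of +18).
For spoke: s+18=k, p+18=h, o+18=g, k+18=c, e+18=w.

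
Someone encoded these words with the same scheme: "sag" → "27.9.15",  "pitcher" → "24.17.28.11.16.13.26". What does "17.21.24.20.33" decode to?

s is letter #19 and maps to 27: an offset of 8. Each letter is replaced by its alphabet position (a=1..z=26) + 8.
Reversing it on 17.21.24.20.33: 17→(17−8)÷1=9=i, 21→(21−8)÷1=13=m, 24→(24−8)÷1=16=p, 20→(20−8)÷1=12=l, 33→(33−8)÷1=25=y.

imply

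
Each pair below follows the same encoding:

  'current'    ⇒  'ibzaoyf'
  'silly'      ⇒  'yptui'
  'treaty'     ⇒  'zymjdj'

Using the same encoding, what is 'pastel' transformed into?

In current: c→i is +6, u→b is +7, r→z is +8, r→a is +9 — the shift increases by 1 each position. Each letter shifts forward by (position + 6), i.e. 6, 7, 8, … — the shift grows by one for each successive letter.
On pastel: p+6=v, a+7=h, s+8=a, t+9=c, e+10=o, l+11=w.

vhacow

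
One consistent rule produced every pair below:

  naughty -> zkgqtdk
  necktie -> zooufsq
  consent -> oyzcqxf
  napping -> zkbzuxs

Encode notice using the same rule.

Shifts by position in naughty: pos 0: n→z (+12), pos 1: a→k (+10), pos 2: u→g (+12), pos 3: g→q (+10) — repeating every 2. A repeating key of period 2 is used — shifts +12, +10 over and over.
For notice: n+12=z, o+10=y, t+12=f, i+10=s, c+12=o, e+10=o.

zyfsoo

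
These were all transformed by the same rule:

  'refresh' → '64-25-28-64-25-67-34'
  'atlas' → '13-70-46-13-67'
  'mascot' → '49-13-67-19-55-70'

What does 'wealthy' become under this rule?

r(#18)→64 and e(#5)→25: differences scale by 3, so n = 3·pos + 10. The formula is n = 3×(alphabet index, a=1) + 10.
Applying it to wealthy: w=23→79, e=5→25, a=1→13, l=12→46, t=20→70, h=8→34, y=25→85.

79-25-13-46-70-34-85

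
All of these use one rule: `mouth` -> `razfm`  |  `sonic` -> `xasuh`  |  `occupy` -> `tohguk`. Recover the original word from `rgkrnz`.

Shifts by position in mouth: pos 0: m→r (+5), pos 1: o→a (+12), pos 2: u→z (+5), pos 3: t→f (+12) — repeating every 2. A repeating key of period 2 is used — shifts +5, +12 over and over.
Decoding rgkrnz: r−5=m, g−12=u, k−5=f, r−12=f, n−5=i, z−12=n.

muffin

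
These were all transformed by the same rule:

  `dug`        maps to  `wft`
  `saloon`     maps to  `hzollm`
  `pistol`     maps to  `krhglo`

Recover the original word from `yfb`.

Each pair mirrors across the alphabet (d↔w, u↔f, g↔t): positions sum to 25. Each letter is replaced by its mirror in the alphabet: a↔z, b↔y, c↔x, and so on (the Atbash cipher).
Decoding yfb: y↔b, f↔u, b↔y.

buy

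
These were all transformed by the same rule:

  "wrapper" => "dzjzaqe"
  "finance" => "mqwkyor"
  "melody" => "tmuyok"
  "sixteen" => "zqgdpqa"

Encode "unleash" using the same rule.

In wrapper: w→d is +7, r→z is +8, a→j is +9, p→z is +10 — the shift increases by 1 each position. The shift increases by 1 at each position, starting from +7: 7, 8, 9, ….
For unleash: u+7=b, n+8=v, l+9=u, e+10=o, a+11=l, s+12=e, h+13=u.

bvuoleu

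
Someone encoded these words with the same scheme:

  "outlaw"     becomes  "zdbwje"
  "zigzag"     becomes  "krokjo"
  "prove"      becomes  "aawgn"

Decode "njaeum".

castle

Shifts by position in outlaw: pos 0: o→z (+11), pos 1: u→d (+9), pos 2: t→b (+8), pos 3: l→w (+11), pos 4: a→j (+9), pos 5: w→e (+8) — repeating every 3. A repeating key of period 3 is used — shifts +11, +9, +8 over and over.
Reversing it on njaeum: n−11=c, j−9=a, a−8=s, e−11=t, u−9=l, m−8=e.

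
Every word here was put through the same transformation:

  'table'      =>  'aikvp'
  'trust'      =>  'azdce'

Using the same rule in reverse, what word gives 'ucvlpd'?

number

In table: t→a is +7, a→i is +8, b→k is +9, l→v is +10 — the shift increases by 1 each position. Letter i (0-indexed) is shifted by i+7, so successive shifts are 7, 8, 9, ….
Reversing it on ucvlpd: u−7=n, c−8=u, v−9=m, l−10=b, p−11=e, d−12=r.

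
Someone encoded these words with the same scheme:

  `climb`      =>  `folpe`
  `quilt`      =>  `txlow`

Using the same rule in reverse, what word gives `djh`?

Compare letters: c→f is +3, l→o is +3, i→l is +3 — a constant shift. Every letter moves 3 places later in the alphabet, wrapping around z→a.
Reversing it on djh: d−3=a, j−3=g, h−3=e.

age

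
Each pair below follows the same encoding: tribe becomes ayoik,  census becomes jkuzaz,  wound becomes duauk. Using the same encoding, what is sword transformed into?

The rule splits by letter class: vowels +6, consonants +7.
Applying it to sword: s(cons)+7=z, w(cons)+7=d, o(vowel)+6=u, r(cons)+7=y, d(cons)+7=k.

zduyk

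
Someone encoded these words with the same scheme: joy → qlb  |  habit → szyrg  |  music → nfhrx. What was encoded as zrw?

Each pair mirrors across the alphabet (j↔q, o↔l, y↔b): positions sum to 25. Letters are reflected about the middle of the alphabet (position → 25−position): Atbash.
Decoding zrw: z↔a, r↔i, w↔d.

aid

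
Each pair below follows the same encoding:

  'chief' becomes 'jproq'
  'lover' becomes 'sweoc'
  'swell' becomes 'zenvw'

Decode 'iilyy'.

In chief: c→j is +7, h→p is +8, i→r is +9, e→o is +10 — the shift increases by 1 each position. Each letter shifts forward by (position + 7), i.e. 7, 8, 9, … — the shift grows by one for each successive letter.
Decoding iilyy: i−7=b, i−8=a, l−9=c, y−10=o, y−11=n.

bacon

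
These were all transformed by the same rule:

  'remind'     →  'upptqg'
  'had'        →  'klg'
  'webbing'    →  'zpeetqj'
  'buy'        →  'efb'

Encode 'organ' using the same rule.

zujlq

The shift depends on letter class: consonant r→u is +3, but vowel e→p is +11. Two shifts are in play — +11 for a/e/i/o/u, +3 for every other letter.
Applying it to organ: o(vowel)+11=z, r(cons)+3=u, g(cons)+3=j, a(vowel)+11=l, n(cons)+3=q.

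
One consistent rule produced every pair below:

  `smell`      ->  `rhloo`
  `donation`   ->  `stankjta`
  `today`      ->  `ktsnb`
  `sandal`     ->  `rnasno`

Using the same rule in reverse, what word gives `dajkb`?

s(18)→r(17) and m(12)→h(7) fit y≡19x+13 (mod 26); the inverse of 19 mod 26 is 11. Treating letters as 0–25, the rule is x ↦ 19x + 13 (mod 26).
Decoding dajkb: d(3)→11·(3−13)≡20=u; a(0)→11·(0−13)≡13=n; j(9)→11·(9−13)≡8=i; k(10)→11·(10−13)≡19=t; b(1)→11·(1−13)≡24=y (all mod 26).

unity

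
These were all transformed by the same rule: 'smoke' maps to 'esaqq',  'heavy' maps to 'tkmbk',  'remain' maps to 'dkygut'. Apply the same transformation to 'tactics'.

fgozuie

Shifts by position in smoke: pos 0: s→e (+12), pos 1: m→s (+6), pos 2: o→a (+12), pos 3: k→q (+6) — repeating every 2. It's a Vigenère-style cipher with numeric key [12,6]: position i shifts by key[i mod 2].
Applying it to tactics: t+12=f, a+6=g, c+12=o, t+6=z, i+12=u, c+6=i, s+12=e.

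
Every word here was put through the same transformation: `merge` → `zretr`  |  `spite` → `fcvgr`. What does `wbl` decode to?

joy

Compare letters: m→z is +13, e→r is +13, r→e is +13 — a constant shift. Every letter moves 13 places later in the alphabet, wrapping around z→a.
Undoing it on wbl: w−13=j, b−13=o, l−13=y.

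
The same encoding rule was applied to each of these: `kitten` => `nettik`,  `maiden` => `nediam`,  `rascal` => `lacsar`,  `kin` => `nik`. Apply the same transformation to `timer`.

remit

The output letters match the input read backwards: kitten reversed is nettik. It's just the letters in reverse order.
Applying it to timer: reverse → remit.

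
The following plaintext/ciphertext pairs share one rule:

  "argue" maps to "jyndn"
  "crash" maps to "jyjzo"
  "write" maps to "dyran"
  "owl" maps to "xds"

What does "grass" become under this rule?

The shift depends on letter class: consonant r→y is +7, but vowel a→j is +9. Two shifts are in play — +9 for a/e/i/o/u, +7 for every other letter.
For grass: g(cons)+7=n, r(cons)+7=y, a(vowel)+9=j, s(cons)+7=z, s(cons)+7=z.

nyjzz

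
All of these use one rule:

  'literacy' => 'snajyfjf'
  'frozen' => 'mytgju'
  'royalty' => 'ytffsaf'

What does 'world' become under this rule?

dtysk

The shift depends on letter class: consonant l→s is +7, but vowel i→n is +5. The rule splits by letter class: vowels +5, consonants +7.
On world: w(cons)+7=d, o(vowel)+5=t, r(cons)+7=y, l(cons)+7=s, d(cons)+7=k.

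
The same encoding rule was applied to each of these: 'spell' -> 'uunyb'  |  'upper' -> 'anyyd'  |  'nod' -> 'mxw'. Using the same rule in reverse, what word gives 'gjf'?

wax

The output letters match the input read backwards, each shifted +9: spell reversed is lleps. Two steps: reverse the string, then apply a Caesar shift of +9.
Undoing it on gjf: shift back: g−9=x, j−9=a, f−9=w → xaw; then reverse → wax.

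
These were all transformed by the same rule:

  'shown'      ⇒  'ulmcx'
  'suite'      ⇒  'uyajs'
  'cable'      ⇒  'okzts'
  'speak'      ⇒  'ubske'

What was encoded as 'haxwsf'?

s(18)→u(20) and h(7)→l(11) fit y≡15x+10 (mod 26); the inverse of 15 mod 26 is 7. Each letter's alphabet position (a=0..z=25) is mapped through 15·x+10 mod 26 — an affine cipher.
Undoing it on haxwsf: h(7)→7·(7−10)≡5=f; a(0)→7·(0−10)≡8=i; x(23)→7·(23−10)≡13=n; w(22)→7·(22−10)≡6=g; s(18)→7·(18−10)≡4=e; f(5)→7·(5−10)≡17=r (all mod 26).

finger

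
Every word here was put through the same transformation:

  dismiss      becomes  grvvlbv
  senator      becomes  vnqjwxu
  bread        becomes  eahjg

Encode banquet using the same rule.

Shifts by position in dismiss: pos 0: d→g (+3), pos 1: i→r (+9), pos 2: s→v (+3), pos 3: m→v (+9) — repeating every 2. The shifts repeat in a cycle of length 2: positions 0,1,… shift by +3, +9, then the pattern repeats.
Applying it to banquet: b+3=e, a+9=j, n+3=q, q+9=z, u+3=x, e+9=n, t+3=w.

ejqzxnw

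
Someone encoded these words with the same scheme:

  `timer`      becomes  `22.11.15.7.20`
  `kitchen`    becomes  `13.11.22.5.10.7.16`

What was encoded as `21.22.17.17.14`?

stool

Letters become their 1-based position plus 2 (so a→3, b→4, …).
Reversing it on 21.22.17.17.14: 21→(21−2)÷1=19=s, 22→(22−2)÷1=20=t, 17→(17−2)÷1=15=o, 17→(17−2)÷1=15=o, 14→(14−2)÷1=12=l.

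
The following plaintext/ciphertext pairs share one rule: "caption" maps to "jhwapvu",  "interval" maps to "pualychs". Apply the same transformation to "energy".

lulynf

Compare letters: c→j is +7, a→h is +7, p→w is +7 — a constant shift. It's a constant shift of +7 (ROT7).
Applying it to energy: e+7=l, n+7=u, e+7=l, r+7=y, g+7=n, y+7=f.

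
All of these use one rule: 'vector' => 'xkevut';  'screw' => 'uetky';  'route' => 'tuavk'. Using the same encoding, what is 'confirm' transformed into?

The shift depends on letter class: consonant v→x is +2, but vowel e→k is +6. Vowels shift forward by 6 and consonants shift forward by 2.
On confirm: c(cons)+2=e, o(vowel)+6=u, n(cons)+2=p, f(cons)+2=h, i(vowel)+6=o, r(cons)+2=t, m(cons)+2=o.

euphoto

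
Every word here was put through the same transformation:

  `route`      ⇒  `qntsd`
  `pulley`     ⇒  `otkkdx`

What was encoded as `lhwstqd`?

mixture

Compare letters: r→q is +25, o→n is +25, u→t is +25 — a constant shift. This is a Caesar cipher with shift 25.
Undoing it on lhwstqd: l−25=m, h−25=i, w−25=x, s−25=t, t−25=u, q−25=r, d−25=e.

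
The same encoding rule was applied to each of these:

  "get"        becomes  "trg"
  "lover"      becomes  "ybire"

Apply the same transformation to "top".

Compare letters: g→t is +13, e→r is +13, t→g is +13 — a constant shift. Each letter is shifted forward by 13 in the alphabet (a Caesar shift of +13).
For top: t+13=g, o+13=b, p+13=c.

gbc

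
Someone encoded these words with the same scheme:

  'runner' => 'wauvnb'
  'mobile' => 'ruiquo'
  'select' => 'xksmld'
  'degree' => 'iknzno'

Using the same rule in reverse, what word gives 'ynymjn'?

thread

In runner: r→w is +5, u→a is +6, n→u is +7, n→v is +8 — the shift increases by 1 each position. Letter i (0-indexed) is shifted by i+5, so successive shifts are 5, 6, 7, ….
Undoing it on ynymjn: y−5=t, n−6=h, y−7=r, m−8=e, j−9=a, n−10=d.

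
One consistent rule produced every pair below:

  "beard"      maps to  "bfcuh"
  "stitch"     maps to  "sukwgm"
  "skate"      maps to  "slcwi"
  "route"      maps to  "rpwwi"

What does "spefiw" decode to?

The shift increases by 1 at each position, starting from +0: 0, 1, 2, ….
Reversing it on spefiw: s−0=s, p−1=o, e−2=c, f−3=c, i−4=e, w−5=r.

soccer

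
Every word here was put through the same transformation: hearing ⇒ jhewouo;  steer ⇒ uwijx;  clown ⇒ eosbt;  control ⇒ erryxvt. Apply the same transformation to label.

ndfjr

In hearing: h→j is +2, e→h is +3, a→e is +4, r→w is +5 — the shift increases by 1 each position. Each letter shifts forward by (position + 2), i.e. 2, 3, 4, … — the shift grows by one for each successive letter.
For label: l+2=n, a+3=d, b+4=f, e+5=j, l+6=r.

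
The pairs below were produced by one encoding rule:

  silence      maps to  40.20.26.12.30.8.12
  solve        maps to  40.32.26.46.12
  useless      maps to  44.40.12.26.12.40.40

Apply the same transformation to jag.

s(#19)→40 and i(#9)→20: differences scale by 2, so n = 2·pos + 2. The formula is n = 2×(alphabet index, a=1) + 2.
Applying it to jag: j=10→22, a=1→4, g=7→16.

22.4.16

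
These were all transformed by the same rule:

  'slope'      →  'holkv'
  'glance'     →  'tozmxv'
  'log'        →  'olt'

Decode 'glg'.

tot

This is the alphabet-reversal cipher (Atbash): a becomes z, b becomes y, etc.
Undoing it on glg: g↔t, l↔o, g↔t.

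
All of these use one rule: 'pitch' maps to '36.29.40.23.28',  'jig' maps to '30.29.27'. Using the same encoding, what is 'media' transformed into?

Each letter is replaced by its alphabet position (a=1..z=26) + 20.
On media: m=13→33, e=5→25, d=4→24, i=9→29, a=1→21.

33.25.24.29.21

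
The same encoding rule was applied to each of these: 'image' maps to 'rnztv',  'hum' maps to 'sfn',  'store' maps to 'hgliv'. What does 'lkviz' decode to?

Each pair mirrors across the alphabet (i↔r, m↔n, a↔z): positions sum to 25. Each letter is replaced by its mirror in the alphabet: a↔z, b↔y, c↔x, and so on (the Atbash cipher).
Undoing it on lkviz: l↔o, k↔p, v↔e, i↔r, z↔a.

opera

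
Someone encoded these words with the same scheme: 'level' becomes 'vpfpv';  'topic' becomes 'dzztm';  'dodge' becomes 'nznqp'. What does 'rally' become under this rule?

The shift depends on letter class: consonant l→v is +10, but vowel e→p is +11. Two shifts are in play — +11 for a/e/i/o/u, +10 for every other letter.
On rally: r(cons)+10=b, a(vowel)+11=l, l(cons)+10=v, l(cons)+10=v, y(cons)+10=i.

blvvi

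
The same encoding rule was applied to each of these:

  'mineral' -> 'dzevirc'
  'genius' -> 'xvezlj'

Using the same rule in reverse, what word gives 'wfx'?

fog

Compare letters: m→d is +17, i→z is +17, n→e is +17 — a constant shift. It's a constant shift of +17 (ROT17).
Decoding wfx: w−17=f, f−17=o, x−17=g.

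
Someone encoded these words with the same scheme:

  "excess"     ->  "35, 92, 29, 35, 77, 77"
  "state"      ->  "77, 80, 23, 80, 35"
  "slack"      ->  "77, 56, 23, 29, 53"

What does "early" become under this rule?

e(#5)→35 and x(#24)→92: differences scale by 3, so n = 3·pos + 20. With a=1..z=26, the number is 3·pos + 20.
On early: e=5→35, a=1→23, r=18→74, l=12→56, y=25→95.

35, 23, 74, 56, 95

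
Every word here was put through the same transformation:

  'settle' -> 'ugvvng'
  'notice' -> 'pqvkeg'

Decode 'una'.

Compare letters: s→u is +2, e→g is +2, t→v is +2 — a constant shift. It's a constant shift of +2 (ROT2).
Reversing it on una: u−2=s, n−2=l, a−2=y.

sly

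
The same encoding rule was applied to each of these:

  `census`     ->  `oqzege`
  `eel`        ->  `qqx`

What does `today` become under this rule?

Every letter moves 12 places later in the alphabet, wrapping around z→a.
Applying it to today: t+12=f, o+12=a, d+12=p, a+12=m, y+12=k.

fapmk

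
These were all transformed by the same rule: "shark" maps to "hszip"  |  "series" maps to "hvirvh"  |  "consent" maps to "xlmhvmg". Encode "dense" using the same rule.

Each letter is replaced by its mirror in the alphabet: a↔z, b↔y, c↔x, and so on (the Atbash cipher).
On dense: d↔w, e↔v, n↔m, s↔h, e↔v.

wvmhv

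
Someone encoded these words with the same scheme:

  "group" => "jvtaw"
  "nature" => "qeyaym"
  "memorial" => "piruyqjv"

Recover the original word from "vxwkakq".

Each letter shifts forward by (position + 3), i.e. 3, 4, 5, … — the shift grows by one for each successive letter.
Reversing it on vxwkakq: v−3=s, x−4=t, w−5=r, k−6=e, a−7=t, k−8=c, q−9=h.

stretch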